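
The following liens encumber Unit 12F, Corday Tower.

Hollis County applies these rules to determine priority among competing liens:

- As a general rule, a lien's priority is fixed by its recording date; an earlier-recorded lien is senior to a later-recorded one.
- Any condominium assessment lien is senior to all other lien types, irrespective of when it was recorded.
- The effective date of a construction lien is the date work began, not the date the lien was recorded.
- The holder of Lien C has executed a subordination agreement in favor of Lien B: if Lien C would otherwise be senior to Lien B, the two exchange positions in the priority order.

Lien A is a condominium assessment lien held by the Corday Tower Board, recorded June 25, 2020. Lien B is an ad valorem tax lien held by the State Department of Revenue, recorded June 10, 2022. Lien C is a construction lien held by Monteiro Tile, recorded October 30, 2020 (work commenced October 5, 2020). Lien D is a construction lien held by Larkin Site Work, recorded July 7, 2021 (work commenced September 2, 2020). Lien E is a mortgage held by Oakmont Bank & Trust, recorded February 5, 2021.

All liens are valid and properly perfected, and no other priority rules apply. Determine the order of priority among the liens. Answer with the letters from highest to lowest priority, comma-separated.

A, D, B, E, C

Adjusting effective dates: C relates back to October 5, 2020 (work commenced); D relates back to September 2, 2020 (work commenced).
As a condominium assessment lien, A is senior to every other lien.
Among the remaining liens, by effective date: D (September 2, 2020), C (October 5, 2020), E (February 5, 2021), B (June 10, 2022).
C would otherwise be senior to B, so under the subordination agreement C and B exchange positions.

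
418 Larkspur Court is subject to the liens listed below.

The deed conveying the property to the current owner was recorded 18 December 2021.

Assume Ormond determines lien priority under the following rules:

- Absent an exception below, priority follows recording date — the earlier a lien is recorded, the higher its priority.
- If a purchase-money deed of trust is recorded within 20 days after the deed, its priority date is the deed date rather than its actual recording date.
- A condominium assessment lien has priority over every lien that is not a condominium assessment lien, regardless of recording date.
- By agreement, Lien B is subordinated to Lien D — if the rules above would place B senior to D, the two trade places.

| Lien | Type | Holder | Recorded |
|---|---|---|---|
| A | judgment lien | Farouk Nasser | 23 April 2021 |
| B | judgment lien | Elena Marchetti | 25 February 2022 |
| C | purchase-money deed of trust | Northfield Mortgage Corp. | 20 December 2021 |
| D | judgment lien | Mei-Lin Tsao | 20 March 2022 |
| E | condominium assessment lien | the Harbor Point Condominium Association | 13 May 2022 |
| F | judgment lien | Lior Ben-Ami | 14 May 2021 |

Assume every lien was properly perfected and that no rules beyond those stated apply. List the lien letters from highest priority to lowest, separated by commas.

Adjusting effective dates: C was recorded within the 20-day window, so its effective date is the deed date 18 December 2021.
E, as a condominium assessment lien, has superpriority and ranks first.
The other liens, earliest effective date first: A (23 April 2021), F (14 May 2021), C (18 December 2021), B (25 February 2022), D (20 March 2022).
The subordination applies — B was senior to D — so B and D swap.

E, A, F, C, D, B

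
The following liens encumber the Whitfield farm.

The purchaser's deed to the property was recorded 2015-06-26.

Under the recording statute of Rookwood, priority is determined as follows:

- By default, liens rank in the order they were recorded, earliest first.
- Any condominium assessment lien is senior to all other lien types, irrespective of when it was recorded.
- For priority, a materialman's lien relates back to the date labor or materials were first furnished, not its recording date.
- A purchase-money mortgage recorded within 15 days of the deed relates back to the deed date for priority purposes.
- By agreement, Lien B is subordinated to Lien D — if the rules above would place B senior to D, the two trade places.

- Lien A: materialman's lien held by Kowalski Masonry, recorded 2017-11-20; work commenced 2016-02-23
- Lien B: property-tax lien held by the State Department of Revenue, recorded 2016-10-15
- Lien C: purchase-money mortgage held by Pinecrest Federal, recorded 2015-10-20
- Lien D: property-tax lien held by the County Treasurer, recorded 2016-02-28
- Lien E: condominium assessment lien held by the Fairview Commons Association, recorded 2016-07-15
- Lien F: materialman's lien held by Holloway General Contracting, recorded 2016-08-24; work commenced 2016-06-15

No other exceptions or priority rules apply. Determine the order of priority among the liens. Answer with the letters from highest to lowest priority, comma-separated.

E, C, A, D, F, B

Adjusting effective dates: A's effective date is 2016-02-23, when work began; C was recorded 116 days after the deed — beyond 15 days — so no relation-back applies; F relates back to 2016-06-15 (work commenced).
E is a condominium assessment lien, so it outranks all other liens regardless of date.
Remaining liens by effective date: C (2015-10-20), A (2016-02-23), D (2016-02-28), F (2016-06-15), B (2016-10-15).
B is already junior to D, so the subordination agreement changes nothing.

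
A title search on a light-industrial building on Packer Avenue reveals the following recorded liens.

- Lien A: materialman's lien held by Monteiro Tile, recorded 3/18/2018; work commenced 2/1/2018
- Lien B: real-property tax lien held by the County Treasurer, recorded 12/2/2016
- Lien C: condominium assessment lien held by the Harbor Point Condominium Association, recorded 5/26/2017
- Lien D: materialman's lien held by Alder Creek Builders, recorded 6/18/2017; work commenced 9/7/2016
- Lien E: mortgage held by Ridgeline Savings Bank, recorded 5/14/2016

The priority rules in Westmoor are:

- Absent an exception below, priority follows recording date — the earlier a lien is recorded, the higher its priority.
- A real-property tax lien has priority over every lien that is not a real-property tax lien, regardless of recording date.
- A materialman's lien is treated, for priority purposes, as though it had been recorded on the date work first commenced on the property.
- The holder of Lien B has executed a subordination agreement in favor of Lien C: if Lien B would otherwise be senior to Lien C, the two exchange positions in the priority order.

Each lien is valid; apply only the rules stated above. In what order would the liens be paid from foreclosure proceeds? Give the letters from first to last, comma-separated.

Effective dates after the stated exceptions: A's effective date is 2/1/2018, when work began; D relates back to 9/7/2016 (work commenced).
B, as a real-property tax lien, has superpriority and ranks first.
Among the remaining liens, by effective date: E (5/14/2016), D (9/7/2016), C (5/26/2017), A (2/1/2018).
B is senior to C before the subordination, so the two trade places.

C, E, D, B, A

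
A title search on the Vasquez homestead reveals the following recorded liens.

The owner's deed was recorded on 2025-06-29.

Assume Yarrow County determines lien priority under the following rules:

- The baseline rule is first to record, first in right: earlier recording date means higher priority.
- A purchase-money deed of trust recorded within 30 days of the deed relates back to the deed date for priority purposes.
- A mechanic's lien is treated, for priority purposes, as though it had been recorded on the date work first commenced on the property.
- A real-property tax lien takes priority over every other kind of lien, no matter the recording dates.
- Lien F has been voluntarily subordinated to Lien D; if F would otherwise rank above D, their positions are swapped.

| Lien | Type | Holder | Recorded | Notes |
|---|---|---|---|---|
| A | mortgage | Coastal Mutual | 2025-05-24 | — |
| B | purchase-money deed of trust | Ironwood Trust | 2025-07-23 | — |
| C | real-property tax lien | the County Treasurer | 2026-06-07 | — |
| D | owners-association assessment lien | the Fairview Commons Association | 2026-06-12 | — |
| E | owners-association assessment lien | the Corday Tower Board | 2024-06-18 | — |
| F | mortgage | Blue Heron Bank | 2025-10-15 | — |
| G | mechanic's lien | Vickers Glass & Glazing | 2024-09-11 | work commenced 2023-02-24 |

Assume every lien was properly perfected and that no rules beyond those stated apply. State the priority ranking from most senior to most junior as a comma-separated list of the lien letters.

C, G, E, A, B, D, F

Adjusting effective dates: B's effective date is the deed date, 2025-06-29; G relates back to 2023-02-24 (work commenced).
C is a real-property tax lien, so it outranks all other liens regardless of date.
Among the remaining liens, by effective date: G (2023-02-24), E (2024-06-18), A (2025-05-24), B (2025-06-29), F (2025-10-15), D (2026-06-12).
Because F would otherwise rank above D, the subordination swaps them.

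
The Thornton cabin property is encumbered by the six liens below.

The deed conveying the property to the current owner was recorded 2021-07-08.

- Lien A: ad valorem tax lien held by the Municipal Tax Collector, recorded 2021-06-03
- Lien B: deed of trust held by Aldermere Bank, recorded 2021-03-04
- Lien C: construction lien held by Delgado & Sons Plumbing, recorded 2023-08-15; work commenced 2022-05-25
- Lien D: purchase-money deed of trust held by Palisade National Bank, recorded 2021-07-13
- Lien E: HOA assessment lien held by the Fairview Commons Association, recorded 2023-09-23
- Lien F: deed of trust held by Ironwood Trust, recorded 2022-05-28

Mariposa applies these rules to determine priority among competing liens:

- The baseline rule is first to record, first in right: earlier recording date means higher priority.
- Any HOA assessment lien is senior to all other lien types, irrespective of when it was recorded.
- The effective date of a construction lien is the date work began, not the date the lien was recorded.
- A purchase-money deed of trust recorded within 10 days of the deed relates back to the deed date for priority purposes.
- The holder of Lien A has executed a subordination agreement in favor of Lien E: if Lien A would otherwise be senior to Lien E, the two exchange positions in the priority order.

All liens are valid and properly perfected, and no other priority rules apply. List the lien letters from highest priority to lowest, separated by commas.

E, B, A, D, C, F

Adjusting effective dates: C relates back to 2022-05-25 (work commenced); D relates back to the deed date 2021-07-08.
E is an HOA assessment lien, so it outranks all other liens regardless of date.
Among the remaining liens, by effective date: B (2021-03-04), A (2021-06-03), D (2021-07-08), C (2022-05-25), F (2022-05-28).
A is already junior to E, so the subordination agreement changes nothing.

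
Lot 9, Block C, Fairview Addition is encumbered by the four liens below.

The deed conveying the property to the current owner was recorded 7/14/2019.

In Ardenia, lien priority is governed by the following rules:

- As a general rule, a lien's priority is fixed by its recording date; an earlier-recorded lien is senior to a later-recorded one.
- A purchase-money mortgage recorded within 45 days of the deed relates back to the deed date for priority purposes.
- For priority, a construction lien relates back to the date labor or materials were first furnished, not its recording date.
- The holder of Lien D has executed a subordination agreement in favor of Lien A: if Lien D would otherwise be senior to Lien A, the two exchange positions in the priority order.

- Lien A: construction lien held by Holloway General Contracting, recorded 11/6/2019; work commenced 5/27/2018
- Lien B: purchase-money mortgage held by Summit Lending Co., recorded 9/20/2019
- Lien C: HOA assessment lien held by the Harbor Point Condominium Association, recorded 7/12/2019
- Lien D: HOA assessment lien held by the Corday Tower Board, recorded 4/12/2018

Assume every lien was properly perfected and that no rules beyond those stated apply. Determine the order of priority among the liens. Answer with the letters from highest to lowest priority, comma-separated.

A, D, C, B

Effective dates: A's effective date is 5/27/2018, when work began; B was recorded 68 days after the deed — beyond 45 days — so no relation-back applies.
By effective date: D (4/12/2018), A (5/27/2018), C (7/12/2019), B (9/20/2019).
D would otherwise be senior to A, so under the subordination agreement D and A exchange positions.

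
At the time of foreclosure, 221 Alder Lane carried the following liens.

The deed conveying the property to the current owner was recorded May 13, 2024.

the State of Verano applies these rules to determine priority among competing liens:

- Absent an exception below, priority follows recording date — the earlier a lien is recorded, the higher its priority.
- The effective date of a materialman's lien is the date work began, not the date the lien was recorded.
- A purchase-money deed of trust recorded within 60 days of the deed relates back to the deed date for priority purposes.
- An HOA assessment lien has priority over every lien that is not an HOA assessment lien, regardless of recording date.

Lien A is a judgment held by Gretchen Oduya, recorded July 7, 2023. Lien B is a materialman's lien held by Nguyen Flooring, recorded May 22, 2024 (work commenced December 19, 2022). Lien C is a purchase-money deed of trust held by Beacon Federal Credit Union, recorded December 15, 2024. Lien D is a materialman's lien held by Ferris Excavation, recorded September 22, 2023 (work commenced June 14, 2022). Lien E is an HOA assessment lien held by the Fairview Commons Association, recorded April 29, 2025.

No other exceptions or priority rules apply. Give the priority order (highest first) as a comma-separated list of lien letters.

First, effective dates: B relates back to December 19, 2022 (work commenced); C missed the 60-day window (216 days after the deed), so its recording date stands; D is treated as recorded June 14, 2022, the work-commencement date.
E is an HOA assessment lien and takes priority over every other lien.
Ordering the rest by effective date: D (June 14, 2022), B (December 19, 2022), A (July 7, 2023), C (December 15, 2024).

E, D, B, A, C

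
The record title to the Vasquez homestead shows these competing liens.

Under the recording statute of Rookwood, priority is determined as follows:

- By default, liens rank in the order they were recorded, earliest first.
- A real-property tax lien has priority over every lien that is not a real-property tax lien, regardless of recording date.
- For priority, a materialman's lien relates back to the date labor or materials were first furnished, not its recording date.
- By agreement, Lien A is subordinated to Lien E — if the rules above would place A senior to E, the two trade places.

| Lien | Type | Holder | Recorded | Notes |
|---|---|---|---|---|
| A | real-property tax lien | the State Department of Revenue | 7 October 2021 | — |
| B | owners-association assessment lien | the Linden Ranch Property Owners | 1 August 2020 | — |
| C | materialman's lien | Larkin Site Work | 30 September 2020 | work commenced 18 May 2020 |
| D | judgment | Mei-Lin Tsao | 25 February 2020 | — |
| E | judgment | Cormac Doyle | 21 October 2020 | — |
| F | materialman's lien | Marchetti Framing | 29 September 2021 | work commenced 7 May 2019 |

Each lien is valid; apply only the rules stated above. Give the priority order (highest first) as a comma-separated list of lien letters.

E, F, D, C, B, A

First, effective dates: C's effective date is 18 May 2020, when work began; F is treated as recorded 7 May 2019, the work-commencement date.
A is a real-property tax lien and takes priority over every other lien.
The other liens, earliest effective date first: F (7 May 2019), D (25 February 2020), C (18 May 2020), B (1 August 2020), E (21 October 2020).
A would otherwise be senior to E, so under the subordination agreement A and E exchange positions.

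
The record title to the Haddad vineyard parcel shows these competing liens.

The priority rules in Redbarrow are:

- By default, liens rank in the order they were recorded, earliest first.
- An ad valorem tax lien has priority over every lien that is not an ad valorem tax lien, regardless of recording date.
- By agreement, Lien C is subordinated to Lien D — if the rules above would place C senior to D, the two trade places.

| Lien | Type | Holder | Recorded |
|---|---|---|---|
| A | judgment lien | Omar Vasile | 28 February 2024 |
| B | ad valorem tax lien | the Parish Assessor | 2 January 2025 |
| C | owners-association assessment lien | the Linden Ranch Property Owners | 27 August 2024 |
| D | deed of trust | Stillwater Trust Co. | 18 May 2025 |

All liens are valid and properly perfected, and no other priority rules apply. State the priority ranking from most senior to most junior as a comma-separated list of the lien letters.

B, as an ad valorem tax lien, has superpriority and ranks first.
The other liens, earliest effective date first: A (28 February 2024), C (27 August 2024), D (18 May 2025).
The subordination applies — C was senior to D — so C and D swap.

B, A, D, C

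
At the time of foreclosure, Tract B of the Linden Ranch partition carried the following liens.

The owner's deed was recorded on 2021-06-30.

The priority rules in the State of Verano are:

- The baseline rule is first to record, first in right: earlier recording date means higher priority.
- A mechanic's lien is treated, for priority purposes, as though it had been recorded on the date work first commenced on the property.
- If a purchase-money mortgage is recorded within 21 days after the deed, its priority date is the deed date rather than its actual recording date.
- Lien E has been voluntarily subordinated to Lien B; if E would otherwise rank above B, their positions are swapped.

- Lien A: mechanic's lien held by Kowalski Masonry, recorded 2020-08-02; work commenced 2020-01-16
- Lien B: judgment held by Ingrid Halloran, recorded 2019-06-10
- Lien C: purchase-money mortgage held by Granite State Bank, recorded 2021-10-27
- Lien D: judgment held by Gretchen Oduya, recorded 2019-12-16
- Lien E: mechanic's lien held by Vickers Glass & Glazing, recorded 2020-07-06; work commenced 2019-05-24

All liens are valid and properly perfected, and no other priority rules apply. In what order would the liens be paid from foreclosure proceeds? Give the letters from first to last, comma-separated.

Effective dates: A's effective date is 2020-01-16, when work began; C was recorded 119 days after the deed — beyond 21 days — so no relation-back applies; E relates back to 2019-05-24 (work commenced).
By effective date: E (2019-05-24), B (2019-06-10), D (2019-12-16), A (2020-01-16), C (2021-10-27).
E is senior to B before the subordination, so the two trade places.

B, E, D, A, C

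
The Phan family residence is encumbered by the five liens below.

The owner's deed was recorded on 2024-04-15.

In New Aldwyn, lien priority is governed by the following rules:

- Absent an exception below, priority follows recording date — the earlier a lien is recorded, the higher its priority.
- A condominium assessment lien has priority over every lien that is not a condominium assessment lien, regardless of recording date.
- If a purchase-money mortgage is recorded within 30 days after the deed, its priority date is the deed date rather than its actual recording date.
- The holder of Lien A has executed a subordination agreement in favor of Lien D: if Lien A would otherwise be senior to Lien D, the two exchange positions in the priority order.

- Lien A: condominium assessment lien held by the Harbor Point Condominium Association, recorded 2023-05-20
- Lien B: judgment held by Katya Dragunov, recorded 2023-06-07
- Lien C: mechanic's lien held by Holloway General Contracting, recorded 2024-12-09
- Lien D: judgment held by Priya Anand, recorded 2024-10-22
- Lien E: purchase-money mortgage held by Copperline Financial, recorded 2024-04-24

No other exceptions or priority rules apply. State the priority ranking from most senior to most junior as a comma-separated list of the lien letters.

First, effective dates: E relates back to the deed date 2024-04-15.
As a condominium assessment lien, A is senior to every other lien.
Ordering the rest by effective date: B (2023-06-07), E (2024-04-15), D (2024-10-22), C (2024-12-09).
Because A would otherwise rank above D, the subordination swaps them.

D, B, E, A, C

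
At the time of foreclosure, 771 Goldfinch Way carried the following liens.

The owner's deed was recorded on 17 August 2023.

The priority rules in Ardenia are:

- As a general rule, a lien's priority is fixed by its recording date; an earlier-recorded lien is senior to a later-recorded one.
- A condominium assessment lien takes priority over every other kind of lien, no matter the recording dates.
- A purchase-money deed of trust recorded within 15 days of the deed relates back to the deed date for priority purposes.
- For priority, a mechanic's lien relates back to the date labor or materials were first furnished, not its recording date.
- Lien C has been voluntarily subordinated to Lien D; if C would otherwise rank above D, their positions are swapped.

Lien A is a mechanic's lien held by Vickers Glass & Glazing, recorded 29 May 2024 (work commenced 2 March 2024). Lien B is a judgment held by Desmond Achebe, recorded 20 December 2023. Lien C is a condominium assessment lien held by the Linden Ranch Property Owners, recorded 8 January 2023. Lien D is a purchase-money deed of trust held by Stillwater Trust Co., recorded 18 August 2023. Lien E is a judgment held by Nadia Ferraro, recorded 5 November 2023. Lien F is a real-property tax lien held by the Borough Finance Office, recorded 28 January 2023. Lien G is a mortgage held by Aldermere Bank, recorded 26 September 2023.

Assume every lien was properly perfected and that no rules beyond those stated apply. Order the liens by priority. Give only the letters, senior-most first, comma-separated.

Effective dates: A relates back to 2 March 2024 (work commenced); D was recorded within the 15-day window, so its effective date is the deed date 17 August 2023.
C is a condominium assessment lien and takes priority over every other lien.
Ordering the rest by effective date: F (28 January 2023), D (17 August 2023), G (26 September 2023), E (5 November 2023), B (20 December 2023), A (2 March 2024).
C is senior to D before the subordination, so the two trade places.

D, F, C, G, E, B, A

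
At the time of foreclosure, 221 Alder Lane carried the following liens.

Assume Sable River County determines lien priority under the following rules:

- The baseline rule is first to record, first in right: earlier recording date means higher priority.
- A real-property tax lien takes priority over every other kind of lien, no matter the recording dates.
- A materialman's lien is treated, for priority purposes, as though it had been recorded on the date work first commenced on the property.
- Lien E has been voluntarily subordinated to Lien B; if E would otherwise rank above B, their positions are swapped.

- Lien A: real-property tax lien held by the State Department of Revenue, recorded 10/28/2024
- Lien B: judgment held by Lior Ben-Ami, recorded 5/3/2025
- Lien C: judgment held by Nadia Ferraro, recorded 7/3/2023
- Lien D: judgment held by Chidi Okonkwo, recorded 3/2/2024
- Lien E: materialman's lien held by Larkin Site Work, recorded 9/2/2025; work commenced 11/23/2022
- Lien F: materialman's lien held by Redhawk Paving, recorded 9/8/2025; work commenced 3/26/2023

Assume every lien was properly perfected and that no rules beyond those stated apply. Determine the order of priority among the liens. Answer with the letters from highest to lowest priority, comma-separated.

A, B, F, C, D, E

Effective dates after the stated exceptions: E's effective date is 11/23/2022, when work began; F's effective date is 3/26/2023, when work began.
A is a real-property tax lien and takes priority over every other lien.
Among the remaining liens, by effective date: E (11/23/2022), F (3/26/2023), C (7/3/2023), D (3/2/2024), B (5/3/2025).
E is senior to B before the subordination, so the two trade places.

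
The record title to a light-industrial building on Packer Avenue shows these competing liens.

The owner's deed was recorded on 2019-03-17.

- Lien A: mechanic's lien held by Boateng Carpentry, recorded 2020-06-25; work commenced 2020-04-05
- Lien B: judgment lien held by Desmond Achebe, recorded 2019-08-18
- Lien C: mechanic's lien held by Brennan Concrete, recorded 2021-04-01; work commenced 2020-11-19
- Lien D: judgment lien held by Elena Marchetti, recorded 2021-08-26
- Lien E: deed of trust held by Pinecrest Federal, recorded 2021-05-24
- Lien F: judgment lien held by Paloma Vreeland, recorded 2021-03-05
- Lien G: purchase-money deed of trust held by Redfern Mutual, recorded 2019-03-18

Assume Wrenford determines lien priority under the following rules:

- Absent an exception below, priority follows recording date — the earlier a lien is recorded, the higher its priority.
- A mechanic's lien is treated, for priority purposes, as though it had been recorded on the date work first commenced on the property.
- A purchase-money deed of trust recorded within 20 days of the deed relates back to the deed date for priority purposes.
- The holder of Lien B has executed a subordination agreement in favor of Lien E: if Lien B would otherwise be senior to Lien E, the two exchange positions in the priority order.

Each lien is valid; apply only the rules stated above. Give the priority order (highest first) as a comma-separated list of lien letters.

First, effective dates: A is treated as recorded 2020-04-05, the work-commencement date; C relates back to 2020-11-19 (work commenced); G's effective date is the deed date, 2019-03-17.
By effective date, earliest first: G (2019-03-17), B (2019-08-18), A (2020-04-05), C (2020-11-19), F (2021-03-05), E (2021-05-24), D (2021-08-26).
Because B would otherwise rank above E, the subordination swaps them.

G, E, A, C, F, B, D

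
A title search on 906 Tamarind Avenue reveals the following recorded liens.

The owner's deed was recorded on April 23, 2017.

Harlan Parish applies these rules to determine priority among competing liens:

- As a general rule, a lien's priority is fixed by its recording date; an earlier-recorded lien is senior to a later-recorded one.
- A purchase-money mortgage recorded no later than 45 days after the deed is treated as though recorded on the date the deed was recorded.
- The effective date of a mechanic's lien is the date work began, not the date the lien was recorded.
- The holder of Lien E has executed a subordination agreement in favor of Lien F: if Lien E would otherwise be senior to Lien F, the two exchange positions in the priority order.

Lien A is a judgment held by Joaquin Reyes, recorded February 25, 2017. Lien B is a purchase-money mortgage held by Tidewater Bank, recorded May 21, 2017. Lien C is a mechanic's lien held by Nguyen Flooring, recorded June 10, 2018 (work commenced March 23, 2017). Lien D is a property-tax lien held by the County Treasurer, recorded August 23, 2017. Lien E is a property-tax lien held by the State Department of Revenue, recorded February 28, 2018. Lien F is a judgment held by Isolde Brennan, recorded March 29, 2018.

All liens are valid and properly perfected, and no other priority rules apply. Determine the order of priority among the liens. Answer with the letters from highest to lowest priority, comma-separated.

A, C, B, D, F, E

Effective dates after the stated exceptions: B's effective date is the deed date, April 23, 2017; C's effective date is March 23, 2017, when work began.
By effective date, earliest first: A (February 25, 2017), C (March 23, 2017), B (April 23, 2017), D (August 23, 2017), E (February 28, 2018), F (March 29, 2018).
The subordination applies — E was senior to F — so E and F swap.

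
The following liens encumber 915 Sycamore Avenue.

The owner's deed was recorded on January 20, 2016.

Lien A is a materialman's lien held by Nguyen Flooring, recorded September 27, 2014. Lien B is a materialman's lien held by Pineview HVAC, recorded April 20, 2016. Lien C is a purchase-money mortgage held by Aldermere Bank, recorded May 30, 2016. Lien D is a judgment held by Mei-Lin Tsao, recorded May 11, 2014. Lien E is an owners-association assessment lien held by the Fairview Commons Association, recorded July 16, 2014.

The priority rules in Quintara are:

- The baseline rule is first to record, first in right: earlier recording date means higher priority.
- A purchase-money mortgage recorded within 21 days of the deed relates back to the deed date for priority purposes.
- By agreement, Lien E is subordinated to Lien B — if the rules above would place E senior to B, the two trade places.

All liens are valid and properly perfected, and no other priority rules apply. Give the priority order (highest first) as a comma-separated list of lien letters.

D, B, A, E, C

Effective dates after the stated exceptions: C was recorded 131 days after the deed, outside the 21-day window, so it keeps its recording date.
Sorted by effective date: D (May 11, 2014), E (July 16, 2014), A (September 27, 2014), B (April 20, 2016), C (May 30, 2016).
E would otherwise be senior to B, so under the subordination agreement E and B exchange positions.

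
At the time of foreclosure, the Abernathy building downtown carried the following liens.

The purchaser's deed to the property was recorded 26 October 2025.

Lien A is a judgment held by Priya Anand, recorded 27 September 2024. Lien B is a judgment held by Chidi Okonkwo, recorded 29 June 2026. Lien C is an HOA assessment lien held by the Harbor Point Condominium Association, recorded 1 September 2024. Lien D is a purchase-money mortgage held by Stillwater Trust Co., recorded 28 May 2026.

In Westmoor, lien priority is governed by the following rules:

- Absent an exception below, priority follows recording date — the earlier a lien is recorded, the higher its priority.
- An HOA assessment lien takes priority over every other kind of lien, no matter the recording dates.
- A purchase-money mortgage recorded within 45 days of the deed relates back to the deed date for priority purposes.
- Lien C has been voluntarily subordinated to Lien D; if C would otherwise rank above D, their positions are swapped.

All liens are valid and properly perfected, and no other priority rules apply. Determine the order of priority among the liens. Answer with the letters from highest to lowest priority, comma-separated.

D, A, C, B

Effective dates after the stated exceptions: D missed the 45-day window (214 days after the deed), so its recording date stands.
C is an HOA assessment lien and takes priority over every other lien.
Among the remaining liens, by effective date: A (27 September 2024), D (28 May 2026), B (29 June 2026).
Because C would otherwise rank above D, the subordination swaps them.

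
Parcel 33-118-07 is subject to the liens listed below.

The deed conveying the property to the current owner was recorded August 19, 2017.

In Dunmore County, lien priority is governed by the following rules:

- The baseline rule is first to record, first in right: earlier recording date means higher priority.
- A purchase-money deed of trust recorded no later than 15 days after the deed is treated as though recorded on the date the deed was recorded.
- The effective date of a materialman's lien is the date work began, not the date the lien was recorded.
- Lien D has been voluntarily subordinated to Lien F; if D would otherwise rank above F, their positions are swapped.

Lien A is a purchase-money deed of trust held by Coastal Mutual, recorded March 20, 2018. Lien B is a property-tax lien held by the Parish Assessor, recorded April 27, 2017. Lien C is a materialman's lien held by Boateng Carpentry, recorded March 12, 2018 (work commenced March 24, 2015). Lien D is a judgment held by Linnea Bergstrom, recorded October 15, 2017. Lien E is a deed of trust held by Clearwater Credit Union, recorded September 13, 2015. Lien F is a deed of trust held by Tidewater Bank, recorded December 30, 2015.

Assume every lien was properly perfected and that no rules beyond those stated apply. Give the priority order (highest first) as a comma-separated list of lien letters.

Effective dates: A missed the 15-day window (213 days after the deed), so its recording date stands; C is treated as recorded March 24, 2015, the work-commencement date.
Sorted by effective date: C (March 24, 2015), E (September 13, 2015), F (December 30, 2015), B (April 27, 2017), D (October 15, 2017), A (March 20, 2018).
D already ranks below F; the subordination has no effect.

C, E, F, B, D, A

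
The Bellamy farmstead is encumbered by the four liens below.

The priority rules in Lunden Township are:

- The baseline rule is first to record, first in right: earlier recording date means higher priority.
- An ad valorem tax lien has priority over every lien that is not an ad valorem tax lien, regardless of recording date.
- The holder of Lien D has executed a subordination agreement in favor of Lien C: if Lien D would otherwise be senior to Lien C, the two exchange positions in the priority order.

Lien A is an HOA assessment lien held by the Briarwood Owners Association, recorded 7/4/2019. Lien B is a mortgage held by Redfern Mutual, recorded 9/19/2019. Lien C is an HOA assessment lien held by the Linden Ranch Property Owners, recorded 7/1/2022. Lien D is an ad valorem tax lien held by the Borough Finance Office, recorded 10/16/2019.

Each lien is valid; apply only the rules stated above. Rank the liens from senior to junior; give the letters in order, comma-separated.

D, as an ad valorem tax lien, has superpriority and ranks first.
The other liens, earliest effective date first: A (7/4/2019), B (9/19/2019), C (7/1/2022).
Because D would otherwise rank above C, the subordination swaps them.

C, A, B, D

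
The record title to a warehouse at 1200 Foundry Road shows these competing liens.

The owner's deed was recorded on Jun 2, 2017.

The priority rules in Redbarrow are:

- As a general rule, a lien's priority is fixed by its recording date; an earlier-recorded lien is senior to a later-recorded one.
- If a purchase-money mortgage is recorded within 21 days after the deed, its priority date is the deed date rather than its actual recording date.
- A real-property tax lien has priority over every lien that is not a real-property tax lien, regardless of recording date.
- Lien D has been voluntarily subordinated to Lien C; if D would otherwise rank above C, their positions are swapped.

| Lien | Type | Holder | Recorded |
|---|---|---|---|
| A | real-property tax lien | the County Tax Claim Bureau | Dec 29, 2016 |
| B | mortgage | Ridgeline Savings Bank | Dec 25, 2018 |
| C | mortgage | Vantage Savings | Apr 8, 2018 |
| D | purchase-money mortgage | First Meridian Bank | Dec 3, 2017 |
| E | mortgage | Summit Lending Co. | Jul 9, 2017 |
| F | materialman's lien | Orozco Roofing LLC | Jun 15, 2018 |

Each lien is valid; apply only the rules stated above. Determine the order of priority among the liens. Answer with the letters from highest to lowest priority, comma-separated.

A, E, C, D, F, B

Effective dates after the stated exceptions: D was recorded 184 days after the deed, outside the 21-day window, so it keeps its recording date.
A is a real-property tax lien, so it outranks all other liens regardless of date.
Ordering the rest by effective date: E (Jul 9, 2017), D (Dec 3, 2017), C (Apr 8, 2018), F (Jun 15, 2018), B (Dec 25, 2018).
Because D would otherwise rank above C, the subordination swaps them.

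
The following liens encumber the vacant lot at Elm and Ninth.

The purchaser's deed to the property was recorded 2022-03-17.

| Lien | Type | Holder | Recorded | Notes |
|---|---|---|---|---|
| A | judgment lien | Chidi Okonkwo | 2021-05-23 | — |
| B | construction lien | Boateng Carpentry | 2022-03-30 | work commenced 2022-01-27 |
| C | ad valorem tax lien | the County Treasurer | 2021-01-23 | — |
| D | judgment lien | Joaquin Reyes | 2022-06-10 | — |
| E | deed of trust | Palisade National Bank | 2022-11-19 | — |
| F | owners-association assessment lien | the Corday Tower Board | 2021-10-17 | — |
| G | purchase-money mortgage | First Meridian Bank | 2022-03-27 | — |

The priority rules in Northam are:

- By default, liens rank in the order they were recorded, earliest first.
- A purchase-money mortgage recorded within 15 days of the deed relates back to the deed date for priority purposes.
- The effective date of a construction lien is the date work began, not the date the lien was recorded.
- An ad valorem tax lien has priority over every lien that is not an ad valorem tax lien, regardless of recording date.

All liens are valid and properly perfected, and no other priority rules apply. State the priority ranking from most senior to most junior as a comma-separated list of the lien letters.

Effective dates after the stated exceptions: B is treated as recorded 2022-01-27, the work-commencement date; G was recorded within the 15-day window, so its effective date is the deed date 2022-03-17.
As an ad valorem tax lien, C is senior to every other lien.
Remaining liens by effective date: A (2021-05-23), F (2021-10-17), B (2022-01-27), G (2022-03-17), D (2022-06-10), E (2022-11-19).

C, A, F, B, G, D, E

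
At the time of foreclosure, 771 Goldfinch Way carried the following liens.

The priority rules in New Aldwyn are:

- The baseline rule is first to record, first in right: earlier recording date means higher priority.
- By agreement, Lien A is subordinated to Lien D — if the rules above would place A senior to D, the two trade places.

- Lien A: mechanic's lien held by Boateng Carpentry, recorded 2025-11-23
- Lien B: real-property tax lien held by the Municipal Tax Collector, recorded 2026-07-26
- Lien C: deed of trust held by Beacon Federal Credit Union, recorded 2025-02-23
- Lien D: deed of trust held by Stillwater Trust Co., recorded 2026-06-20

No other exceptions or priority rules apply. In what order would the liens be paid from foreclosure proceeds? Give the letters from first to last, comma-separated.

By effective date: C (2025-02-23), A (2025-11-23), D (2026-06-20), B (2026-07-26).
Because A would otherwise rank above D, the subordination swaps them.

C, D, A, B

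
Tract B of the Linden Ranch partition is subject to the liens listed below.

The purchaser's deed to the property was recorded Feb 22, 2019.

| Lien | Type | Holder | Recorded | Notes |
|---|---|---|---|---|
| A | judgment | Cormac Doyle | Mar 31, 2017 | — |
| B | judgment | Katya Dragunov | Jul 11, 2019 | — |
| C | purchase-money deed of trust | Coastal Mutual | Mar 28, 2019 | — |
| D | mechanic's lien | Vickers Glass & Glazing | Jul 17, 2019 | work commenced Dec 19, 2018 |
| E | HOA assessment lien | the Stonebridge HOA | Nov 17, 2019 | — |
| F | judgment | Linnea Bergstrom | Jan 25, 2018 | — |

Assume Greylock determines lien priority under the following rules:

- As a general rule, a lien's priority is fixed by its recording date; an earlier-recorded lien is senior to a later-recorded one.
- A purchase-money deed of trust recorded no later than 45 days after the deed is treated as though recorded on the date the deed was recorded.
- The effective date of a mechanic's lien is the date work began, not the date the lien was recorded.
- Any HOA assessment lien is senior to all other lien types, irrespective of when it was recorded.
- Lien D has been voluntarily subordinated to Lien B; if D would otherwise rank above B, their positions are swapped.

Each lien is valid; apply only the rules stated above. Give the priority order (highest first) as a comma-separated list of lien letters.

E, A, F, B, C, D

Adjusting effective dates: C was recorded within the 45-day window, so its effective date is the deed date Feb 22, 2019; D relates back to Dec 19, 2018 (work commenced).
E is an HOA assessment lien, so it outranks all other liens regardless of date.
Remaining liens by effective date: A (Mar 31, 2017), F (Jan 25, 2018), D (Dec 19, 2018), C (Feb 22, 2019), B (Jul 11, 2019).
Because D would otherwise rank above B, the subordination swaps them.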